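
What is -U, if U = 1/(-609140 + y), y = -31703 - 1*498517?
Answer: 1/1139360 ≈ 8.7769e-7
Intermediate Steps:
y = -530220 (y = -31703 - 498517 = -530220)
U = -1/1139360 (U = 1/(-609140 - 530220) = 1/(-1139360) = -1/1139360 ≈ -8.7769e-7)
-U = -1*(-1/1139360) = 1/1139360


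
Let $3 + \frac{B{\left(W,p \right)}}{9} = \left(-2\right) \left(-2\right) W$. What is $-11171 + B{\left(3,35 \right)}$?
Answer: $-11090$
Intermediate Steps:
$B{\left(W,p \right)} = -27 + 36 W$ ($B{\left(W,p \right)} = -27 + 9 \left(-2\right) \left(-2\right) W = -27 + 9 \cdot 4 W = -27 + 36 W$)
$-11171 + B{\left(3,35 \right)} = -11171 + \left(-27 + 36 \cdot 3\right) = -11171 + \left(-27 + 108\right) = -11171 + 81 = -11090$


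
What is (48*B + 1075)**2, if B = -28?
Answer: 72361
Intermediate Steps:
(48*B + 1075)**2 = (48*(-28) + 1075)**2 = (-1344 + 1075)**2 = (-269)**2 = 72361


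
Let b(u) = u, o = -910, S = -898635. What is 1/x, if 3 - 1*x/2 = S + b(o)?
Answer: 1/1799096 ≈ 5.5583e-7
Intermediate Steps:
x = 1799096 (x = 6 - 2*(-898635 - 910) = 6 - 2*(-899545) = 6 + 1799090 = 1799096)
1/x = 1/1799096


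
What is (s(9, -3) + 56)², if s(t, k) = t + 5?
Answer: 4900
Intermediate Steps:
s(t, k) = 5 + t
(s(9, -3) + 56)² = ((5 + 9) + 56)² = (14 + 56)² = 70² = 4900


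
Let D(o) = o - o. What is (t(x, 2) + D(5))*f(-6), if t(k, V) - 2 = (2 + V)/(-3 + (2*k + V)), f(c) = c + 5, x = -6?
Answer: -22/13 ≈ -1.6923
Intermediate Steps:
f(c) = 5 + c
t(k, V) = 2 + (2 + V)/(-3 + V + 2*k) (t(k, V) = 2 + (2 + V)/(-3 + (2*k + V)) = 2 + (2 + V)/(-3 + (V + 2*k)) = 2 + (2 + V)/(-3 + V + 2*k))
D(o) = 0
(t(x, 2) + D(5))*f(-6) = ((-4 + 3*2 + 4*(-6))/(-3 + 2 + 2*(-6)) + 0)*(5 - 6) = ((-4 + 6 - 24)/(-3 + 2 - 12) + 0)*(-1) = (-22/(-13) + 0)*(-1) = (-1/13*(-22) + 0)*(-1) = (22/13 + 0)*(-1) = (22/13)*(-1) = -22/13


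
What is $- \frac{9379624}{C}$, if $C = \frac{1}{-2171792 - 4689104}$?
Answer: $64352624783104$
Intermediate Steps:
$C = - \frac{1}{6860896}$ ($C = \frac{1}{-6860896} = - \frac{1}{6860896} \approx -1.4575 \cdot 10^{-7}$)
$- \frac{9379624}{C} = - \frac{9379624}{- \frac{1}{6860896}} = \left(-9379624\right) \left(-6860896\right) = 64352624783104$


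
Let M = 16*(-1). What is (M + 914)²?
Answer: 806404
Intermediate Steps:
M = -16
(M + 914)² = (-16 + 914)² = 898² = 806404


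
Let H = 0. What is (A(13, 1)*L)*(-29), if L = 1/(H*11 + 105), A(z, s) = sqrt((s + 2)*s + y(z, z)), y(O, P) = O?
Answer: -116/105 ≈ -1.1048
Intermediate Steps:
A(z, s) = sqrt(z + s*(2 + s)) (A(z, s) = sqrt((s + 2)*s + z) = sqrt((2 + s)*s + z) = sqrt(s*(2 + s) + z) = sqrt(z + s*(2 + s)))
L = 1/105 (L = 1/(0*11 + 105) = 1/(0 + 105) = 1/105 ≈ 0.0095238)
(A(13, 1)*L)*(-29) = (sqrt(13 + 1**2 + 2*1)*(1/105))*(-29) = (sqrt(13 + 1 + 2)*(1/105))*(-29) = (sqrt(16)*(1/105))*(-29) = (4*(1/105))*(-29) = (4/105)*(-29) = -116/105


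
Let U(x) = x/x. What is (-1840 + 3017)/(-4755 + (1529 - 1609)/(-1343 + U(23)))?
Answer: -789767/3190565 ≈ -0.24753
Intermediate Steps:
U(x) = 1
(-1840 + 3017)/(-4755 + (1529 - 1609)/(-1343 + U(23))) = (-1840 + 3017)/(-4755 + (1529 - 1609)/(-1343 + 1)) = 1177/(-4755 - 80/(-1342)) = 1177/(-4755 - 80*(-1/1342)) = 1177/(-4755 + 40/671) = 1177/(-3190565/671) = 1177*(-671/3190565) = -789767/3190565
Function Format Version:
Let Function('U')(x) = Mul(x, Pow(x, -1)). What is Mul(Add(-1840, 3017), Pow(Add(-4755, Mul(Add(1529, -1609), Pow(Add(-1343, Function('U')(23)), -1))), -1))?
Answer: Rational(-789767, 3190565) ≈ -0.24753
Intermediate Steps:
Function('U')(x) = 1
Mul(Add(-1840, 3017), Pow(Add(-4755, Mul(Add(1529, -1609), Pow(Add(-1343, Function('U')(23)), -1))), -1)) = Mul(Add(-1840, 3017), Pow(Add(-4755, Mul(Add(1529, -1609), Pow(Add(-1343, 1), -1))), -1)) = Mul(1177, Pow(Add(-4755, Mul(-80, Pow(-1342, -1))), -1)) = Mul(1177, Pow(Add(-4755, Mul(-80, Rational(-1, 1342))), -1)) = Mul(1177, Pow(Add(-4755, Rational(40, 671)), -1)) = Mul(1177, Pow(Rational(-3190565, 671), -1)) = Mul(1177, Rational(-671, 3190565)) = Rational(-789767, 3190565)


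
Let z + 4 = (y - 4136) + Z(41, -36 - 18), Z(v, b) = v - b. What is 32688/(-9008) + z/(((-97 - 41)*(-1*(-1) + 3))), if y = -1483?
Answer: 248066/38847 ≈ 6.3857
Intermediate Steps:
z = -5528 (z = -4 + ((-1483 - 4136) + (41 - (-36 - 18))) = -4 + (-5619 + (41 - 1*(-54))) = -4 + (-5619 + (41 + 54)) = -4 + (-5619 + 95) = -4 - 5524 = -5528)
32688/(-9008) + z/(((-97 - 41)*(-1*(-1) + 3))) = 32688/(-9008) - 5528*1/((-97 - 41)*(-1*(-1) + 3)) = 32688*(-1/9008) - 5528*(-1/(138*(1 + 3))) = -2043/563 - 5528/((-138*4)) = -2043/563 - 5528/(-552) = -2043/563 - 5528*(-1/552) = -2043/563 + 691/69 = 248066/38847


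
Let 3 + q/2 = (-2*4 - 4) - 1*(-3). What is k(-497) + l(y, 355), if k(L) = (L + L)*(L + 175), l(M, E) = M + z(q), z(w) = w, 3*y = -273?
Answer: 319953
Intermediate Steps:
y = -91 (y = (⅓)*(-273) = -91)
q = -24 (q = -6 + 2*((-2*4 - 4) - 1*(-3)) = -6 + 2*((-8 - 4) + 3) = -6 + 2*(-12 + 3) = -6 + 2*(-9) = -6 - 18 = -24)
l(M, E) = -24 + M (l(M, E) = M - 24 = -24 + M)
k(L) = 2*L*(175 + L) (k(L) = (2*L)*(175 + L) = 2*L*(175 + L))
k(-497) + l(y, 355) = 2*(-497)*(175 - 497) + (-24 - 91) = 2*(-497)*(-322) - 115 = 320068 - 115 = 319953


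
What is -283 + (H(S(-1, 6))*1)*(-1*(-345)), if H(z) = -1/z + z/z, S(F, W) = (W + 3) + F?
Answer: 151/8 ≈ 18.875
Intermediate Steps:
S(F, W) = 3 + F + W (S(F, W) = (3 + W) + F = 3 + F + W)
H(z) = 1 - 1/z (H(z) = -1/z + 1 = 1 - 1/z)
-283 + (H(S(-1, 6))*1)*(-1*(-345)) = -283 + (((-1 + (3 - 1 + 6))/(3 - 1 + 6))*1)*(-1*(-345)) = -283 + (((-1 + 8)/8)*1)*345 = -283 + (((1/8)*7)*1)*345 = -283 + ((7/8)*1)*345 = -283 + (7/8)*345 = -283 + 2415/8 = 151/8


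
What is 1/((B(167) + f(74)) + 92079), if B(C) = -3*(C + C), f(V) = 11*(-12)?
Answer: 1/90945 ≈ 1.0996e-5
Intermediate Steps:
f(V) = -132
B(C) = -6*C
1/((B(167) + f(74)) + 92079) = 1/((-6*167 - 132) + 92079) = 1/((-1002 - 132) + 92079) = 1/(-1134 + 92079) = 1/90945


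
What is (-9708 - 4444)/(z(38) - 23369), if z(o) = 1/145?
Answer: 256505/423563 ≈ 0.60559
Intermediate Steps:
z(o) = 1/145
(-9708 - 4444)/(z(38) - 23369) = (-9708 - 4444)/(1/145 - 23369) = -14152/(-3388504/145) = -14152*(-145/3388504) = 256505/423563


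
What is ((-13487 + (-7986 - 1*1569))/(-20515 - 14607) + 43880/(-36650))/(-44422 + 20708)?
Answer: 34833203/1526258295410 ≈ 2.2823e-5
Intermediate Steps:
((-13487 + (-7986 - 1*1569))/(-20515 - 14607) + 43880/(-36650))/(-44422 + 20708) = ((-13487 + (-7986 - 1569))/(-35122) + 43880*(-1/36650))/(-23714) = ((-13487 - 9555)*(-1/35122) - 4388/3665)*(-1/23714) = (-23042*(-1/35122) - 4388/3665)*(-1/23714) = (11521/17561 - 4388/3665)*(-1/23714) = -34833203/64361065*(-1/23714) = 34833203/1526258295410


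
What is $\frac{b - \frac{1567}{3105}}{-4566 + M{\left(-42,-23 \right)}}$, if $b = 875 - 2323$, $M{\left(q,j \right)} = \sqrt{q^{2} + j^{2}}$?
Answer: $\frac{6845357854}{21575675205} + \frac{4497607 \sqrt{2293}}{64727025615} \approx 0.3206$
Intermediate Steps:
$M{\left(q,j \right)} = \sqrt{j^{2} + q^{2}}$
$b = -1448$ ($b = 875 - 2323 = -1448$)
$\frac{b - \frac{1567}{3105}}{-4566 + M{\left(-42,-23 \right)}} = \frac{-1448 - \frac{1567}{3105}}{-4566 + \sqrt{\left(-23\right)^{2} + \left(-42\right)^{2}}} = \frac{-1448 - \frac{1567}{3105}}{-4566 + \sqrt{529 + 1764}} = \frac{-1448 - \frac{1567}{3105}}{-4566 + \sqrt{2293}} = - \frac{4497607}{3105 \left(-4566 + \sqrt{2293}\right)}$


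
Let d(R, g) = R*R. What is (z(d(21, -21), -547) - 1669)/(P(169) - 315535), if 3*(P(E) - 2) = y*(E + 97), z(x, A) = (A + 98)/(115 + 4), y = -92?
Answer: 597180/115557449 ≈ 0.0051678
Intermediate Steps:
d(R, g) = R²
z(x, A) = 14/17 + A/119 (z(x, A) = (98 + A)/119 = (98 + A)*(1/119) = 14/17 + A/119)
P(E) = -8918/3 - 92*E/3 (P(E) = 2 + (-92*(E + 97))/3 = 2 + (-92*(97 + E))/3 = 2 + (-8924 - 92*E)/3 = 2 + (-8924/3 - 92*E/3) = -8918/3 - 92*E/3)
(z(d(21, -21), -547) - 1669)/(P(169) - 315535) = ((14/17 + (1/119)*(-547)) - 1669)/((-8918/3 - 92/3*169) - 315535) = ((14/17 - 547/119) - 1669)/((-8918/3 - 15548/3) - 315535) = (-449/119 - 1669)/(-24466/3 - 315535) = -199060/(119*(-971071/3)) = -199060/119*(-3/971071) = 597180/115557449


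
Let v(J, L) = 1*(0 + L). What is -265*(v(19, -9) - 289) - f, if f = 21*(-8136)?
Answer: 249826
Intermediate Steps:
v(J, L) = L (v(J, L) = 1*L = L)
f = -170856
-265*(v(19, -9) - 289) - f = -265*(-9 - 289) - 1*(-170856) = -265*(-298) + 170856 = 78970 + 170856 = 249826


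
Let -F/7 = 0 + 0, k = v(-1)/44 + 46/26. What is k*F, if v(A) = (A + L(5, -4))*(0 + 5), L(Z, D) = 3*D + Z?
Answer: 0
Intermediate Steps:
L(Z, D) = Z + 3*D
v(A) = -35 + 5*A (v(A) = (A + (5 + 3*(-4)))*(0 + 5) = (A + (5 - 12))*5 = (A - 7)*5 = (-7 + A)*5 = -35 + 5*A)
k = 123/143 (k = (-35 + 5*(-1))/44 + 46/26 = (-35 - 5)*(1/44) + 46*(1/26) = -40*1/44 + 23/13 = -10/11 + 23/13 = 123/143 ≈ 0.86014)
F = 0 (F = -7*(0 + 0) = -7*0 = 0)
k*F = (123/143)*0 = 0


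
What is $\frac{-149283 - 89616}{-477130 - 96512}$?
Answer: $\frac{79633}{191214} \approx 0.41646$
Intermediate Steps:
$\frac{-149283 - 89616}{-477130 - 96512} = - \frac{238899}{-477130 - 96512} = - \frac{238899}{-573642} = \left(-238899\right) \left(- \frac{1}{573642}\right) = \frac{79633}{191214}$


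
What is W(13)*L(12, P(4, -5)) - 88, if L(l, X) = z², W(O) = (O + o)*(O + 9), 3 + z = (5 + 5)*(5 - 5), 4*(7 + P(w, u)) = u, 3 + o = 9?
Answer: 3674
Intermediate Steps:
o = 6 (o = -3 + 9 = 6)
P(w, u) = -7 + u/4
z = -3 (z = -3 + (5 + 5)*(5 - 5) = -3 + 10*0 = -3 + 0 = -3)
W(O) = (6 + O)*(9 + O) (W(O) = (O + 6)*(O + 9) = (6 + O)*(9 + O))
L(l, X) = 9 (L(l, X) = (-3)² = 9)
W(13)*L(12, P(4, -5)) - 88 = (54 + 13² + 15*13)*9 - 88 = (54 + 169 + 195)*9 - 88 = 418*9 - 88 = 3762 - 88 = 3674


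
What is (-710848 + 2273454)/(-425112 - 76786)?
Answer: -781303/250949 ≈ -3.1134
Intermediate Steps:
(-710848 + 2273454)/(-425112 - 76786) = 1562606/(-501898) = 1562606*(-1/501898) = -781303/250949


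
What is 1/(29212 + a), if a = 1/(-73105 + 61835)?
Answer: 11270/329219239 ≈ 3.4233e-5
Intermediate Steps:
a = -1/11270 (a = 1/(-11270) = -1/11270 ≈ -8.8731e-5)
1/(29212 + a) = 1/(29212 - 1/11270) = 1/(329219239/11270) = 11270/329219239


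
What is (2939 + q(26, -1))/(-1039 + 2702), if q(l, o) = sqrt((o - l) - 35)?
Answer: 2939/1663 + I*sqrt(62)/1663 ≈ 1.7673 + 0.0047348*I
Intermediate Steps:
q(l, o) = sqrt(-35 + o - l)
(2939 + q(26, -1))/(-1039 + 2702) = (2939 + sqrt(-35 - 1 - 1*26))/(-1039 + 2702) = (2939 + sqrt(-35 - 1 - 26))/1663 = (2939 + sqrt(-62))*(1/1663) = (2939 + I*sqrt(62))*(1/1663) = 2939/1663 + I*sqrt(62)/1663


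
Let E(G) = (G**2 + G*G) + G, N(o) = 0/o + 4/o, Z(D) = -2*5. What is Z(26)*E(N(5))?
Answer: -104/5 ≈ -20.800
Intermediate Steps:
Z(D) = -10
N(o) = 4/o (N(o) = 0 + 4/o = 4/o)
E(G) = G + 2*G**2 (E(G) = (G**2 + G**2) + G = 2*G**2 + G = G + 2*G**2)
Z(26)*E(N(5)) = -10*4/5*(1 + 2*(4/5)) = -10*4*(1/5)*(1 + 2*(4*(1/5))) = -8*(1 + 2*(4/5)) = -8*(1 + 8/5) = -8*13/5 = -10*52/25 = -104/5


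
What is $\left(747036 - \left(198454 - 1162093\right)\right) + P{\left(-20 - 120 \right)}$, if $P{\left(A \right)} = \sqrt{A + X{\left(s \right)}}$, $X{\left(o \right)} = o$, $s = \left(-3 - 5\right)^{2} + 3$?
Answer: $1710675 + i \sqrt{73} \approx 1.7107 \cdot 10^{6} + 8.544 i$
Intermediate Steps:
$s = 67$ ($s = \left(-8\right)^{2} + 3 = 64 + 3 = 67$)
$P{\left(A \right)} = \sqrt{67 + A}$ ($P{\left(A \right)} = \sqrt{A + 67} = \sqrt{67 + A}$)
$\left(747036 - \left(198454 - 1162093\right)\right) + P{\left(-20 - 120 \right)} = \left(747036 - \left(198454 - 1162093\right)\right) + \sqrt{67 - 140} = \left(747036 - -963639\right) + \sqrt{67 - 140} = \left(747036 + 963639\right) + \sqrt{67 - 140} = 1710675 + \sqrt{-73} = 1710675 + i \sqrt{73}$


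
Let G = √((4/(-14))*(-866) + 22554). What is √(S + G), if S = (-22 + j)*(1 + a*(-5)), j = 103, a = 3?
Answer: √(-55566 + 7*√1117270)/7 ≈ 31.353*I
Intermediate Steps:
S = -1134 (S = (-22 + 103)*(1 + 3*(-5)) = 81*(1 - 15) = 81*(-14) = -1134)
G = √1117270/7 (G = √((4*(-1/14))*(-866) + 22554) = √(-2/7*(-866) + 22554) = √(1732/7 + 22554) = √(159610/7) = √1117270/7 ≈ 151.00)
√(S + G) = √(-1134 + √1117270/7)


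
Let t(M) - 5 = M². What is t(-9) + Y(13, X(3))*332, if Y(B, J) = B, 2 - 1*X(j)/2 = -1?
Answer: 4402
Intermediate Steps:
t(M) = 5 + M²
X(j) = 6 (X(j) = 4 - 2*(-1) = 4 + 2 = 6)
t(-9) + Y(13, X(3))*332 = (5 + (-9)²) + 13*332 = (5 + 81) + 4316 = 86 + 4316 = 4402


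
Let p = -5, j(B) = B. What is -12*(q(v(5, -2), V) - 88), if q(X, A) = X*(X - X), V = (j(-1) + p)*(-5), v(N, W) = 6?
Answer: 1056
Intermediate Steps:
V = 30 (V = (-1 - 5)*(-5) = -6*(-5) = 30)
q(X, A) = 0 (q(X, A) = X*0 = 0)
-12*(q(v(5, -2), V) - 88) = -12*(0 - 88) = -12*(-88) = 1056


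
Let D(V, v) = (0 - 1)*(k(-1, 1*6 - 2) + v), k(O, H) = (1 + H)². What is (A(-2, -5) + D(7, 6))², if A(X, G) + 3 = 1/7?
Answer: 56169/49 ≈ 1146.3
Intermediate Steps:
A(X, G) = -20/7 (A(X, G) = -3 + 1/7 = -3 + ⅐ = -20/7)
D(V, v) = -25 - v (D(V, v) = (0 - 1)*((1 + (1*6 - 2))² + v) = -((1 + (6 - 2))² + v) = -((1 + 4)² + v) = -(5² + v) = -(25 + v) = -25 - v)
(A(-2, -5) + D(7, 6))² = (-20/7 + (-25 - 1*6))² = (-20/7 + (-25 - 6))² = (-20/7 - 31)² = (-237/7)² = 56169/49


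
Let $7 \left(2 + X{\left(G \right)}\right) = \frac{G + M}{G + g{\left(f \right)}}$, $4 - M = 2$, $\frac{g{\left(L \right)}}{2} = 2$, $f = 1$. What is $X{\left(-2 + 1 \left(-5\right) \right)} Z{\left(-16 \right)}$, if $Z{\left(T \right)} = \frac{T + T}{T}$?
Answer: $- \frac{74}{21} \approx -3.5238$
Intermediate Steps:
$g{\left(L \right)} = 4$ ($g{\left(L \right)} = 2 \cdot 2 = 4$)
$M = 2$ ($M = 4 - 2 = 2$)
$Z{\left(T \right)} = 2$ ($Z{\left(T \right)} = \frac{2 T}{T} = 2$)
$X{\left(G \right)} = -2 + \frac{2 + G}{7 \left(4 + G\right)}$ ($X{\left(G \right)} = -2 + \frac{\left(G + 2\right) \frac{1}{G + 4}}{7} = -2 + \frac{\left(2 + G\right) \frac{1}{4 + G}}{7} = -2 + \frac{\frac{1}{4 + G} \left(2 + G\right)}{7} = -2 + \frac{2 + G}{7 \left(4 + G\right)}$)
$X{\left(-2 + 1 \left(-5\right) \right)} Z{\left(-16 \right)} = \frac{-54 - 13 \left(-2 + 1 \left(-5\right)\right)}{7 \left(4 + \left(-2 + 1 \left(-5\right)\right)\right)} 2 = \frac{-54 - 13 \left(-2 - 5\right)}{7 \left(4 - 7\right)} 2 = \frac{-54 - -91}{7 \left(4 - 7\right)} 2 = \frac{-54 + 91}{7 \left(-3\right)} 2 = \frac{1}{7} \left(- \frac{1}{3}\right) 37 \cdot 2 = \left(- \frac{37}{21}\right) 2 = - \frac{74}{21}$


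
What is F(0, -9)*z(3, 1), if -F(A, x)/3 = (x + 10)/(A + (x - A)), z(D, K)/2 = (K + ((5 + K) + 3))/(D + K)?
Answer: 5/3 ≈ 1.6667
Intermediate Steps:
z(D, K) = 2*(8 + 2*K)/(D + K) (z(D, K) = 2*((K + ((5 + K) + 3))/(D + K)) = 2*((K + (8 + K))/(D + K)) = 2*((8 + 2*K)/(D + K)) = 2*(8 + 2*K)/(D + K))
F(A, x) = -3*(10 + x)/x (F(A, x) = -3*(x + 10)/(A + (x - A)) = -3*(10 + x)/x)
F(0, -9)*z(3, 1) = (-3 - 30/(-9))*(4*(4 + 1)/(3 + 1)) = (-3 - 30*(-⅑))*(4*5/4) = (-3 + 10/3)*(4*(¼)*5) = (⅓)*5 = 5/3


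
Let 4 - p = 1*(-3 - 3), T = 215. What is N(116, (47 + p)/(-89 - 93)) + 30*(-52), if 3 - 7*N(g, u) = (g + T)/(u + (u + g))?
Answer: -114647704/73493 ≈ -1560.0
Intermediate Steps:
p = 10 (p = 4 - (-3 - 3) = 4 - (-6) = 4 - 1*(-6) = 4 + 6 = 10)
N(g, u) = 3/7 - (215 + g)/(7*(g + 2*u)) (N(g, u) = 3/7 - (g + 215)/(7*(u + (u + g))) = 3/7 - (215 + g)/(7*(u + (g + u))) = 3/7 - (215 + g)/(7*(g + 2*u)))
N(116, (47 + p)/(-89 - 93)) + 30*(-52) = (-215 + 2*116 + 6*((47 + 10)/(-89 - 93)))/(7*(116 + 2*((47 + 10)/(-89 - 93)))) + 30*(-52) = (-215 + 232 + 6*(57/(-182)))/(7*(116 + 2*(57/(-182)))) - 1560 = (-215 + 232 + 6*(57*(-1/182)))/(7*(116 + 2*(57*(-1/182)))) - 1560 = (-215 + 232 + 6*(-57/182))/(7*(116 + 2*(-57/182))) - 1560 = (-215 + 232 - 171/91)/(7*(116 - 57/91)) - 1560 = (⅐)*(1376/91)/(10499/91) - 1560 = (⅐)*(91/10499)*(1376/91) - 1560 = 1376/73493 - 1560 = -114647704/73493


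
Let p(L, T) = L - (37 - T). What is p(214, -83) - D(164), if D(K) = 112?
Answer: -18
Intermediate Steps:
p(L, T) = -37 + L + T (p(L, T) = L + (-37 + T) = -37 + L + T)
p(214, -83) - D(164) = (-37 + 214 - 83) - 1*112 = 94 - 112 = -18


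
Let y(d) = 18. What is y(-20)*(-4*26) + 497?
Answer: -1375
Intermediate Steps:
y(-20)*(-4*26) + 497 = 18*(-4*26) + 497 = 18*(-104) + 497 = -1872 + 497 = -1375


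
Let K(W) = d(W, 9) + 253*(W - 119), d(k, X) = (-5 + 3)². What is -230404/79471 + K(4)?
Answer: -2312121265/79471 ≈ -29094.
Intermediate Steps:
d(k, X) = 4 (d(k, X) = (-2)² = 4)
K(W) = -30103 + 253*W (K(W) = 4 + 253*(W - 119) = 4 + 253*(-119 + W) = 4 + (-30107 + 253*W) = -30103 + 253*W)
-230404/79471 + K(4) = -230404/79471 + (-30103 + 253*4) = -230404*1/79471 + (-30103 + 1012) = -230404/79471 - 29091 = -2312121265/79471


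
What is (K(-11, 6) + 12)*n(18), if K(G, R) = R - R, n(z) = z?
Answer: 216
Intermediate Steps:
K(G, R) = 0
(K(-11, 6) + 12)*n(18) = (0 + 12)*18 = 12*18 = 216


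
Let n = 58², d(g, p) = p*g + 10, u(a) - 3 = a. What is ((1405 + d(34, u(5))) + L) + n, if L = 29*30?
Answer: 5921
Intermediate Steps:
u(a) = 3 + a
d(g, p) = 10 + g*p (d(g, p) = g*p + 10 = 10 + g*p)
L = 870
n = 3364
((1405 + d(34, u(5))) + L) + n = ((1405 + (10 + 34*(3 + 5))) + 870) + 3364 = ((1405 + (10 + 34*8)) + 870) + 3364 = ((1405 + (10 + 272)) + 870) + 3364 = ((1405 + 282) + 870) + 3364 = (1687 + 870) + 3364 = 2557 + 3364 = 5921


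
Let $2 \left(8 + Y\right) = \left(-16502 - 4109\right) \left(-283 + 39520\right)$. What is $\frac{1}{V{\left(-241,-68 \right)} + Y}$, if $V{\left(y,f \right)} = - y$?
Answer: $- \frac{2}{808713341} \approx -2.4731 \cdot 10^{-9}$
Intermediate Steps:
$Y = - \frac{808713823}{2}$ ($Y = -8 + \frac{\left(-16502 - 4109\right) \left(-283 + 39520\right)}{2} = -8 + \frac{\left(-20611\right) 39237}{2} = -8 + \frac{1}{2} \left(-808713807\right) = -8 - \frac{808713807}{2} = - \frac{808713823}{2} \approx -4.0436 \cdot 10^{8}$)
$\frac{1}{V{\left(-241,-68 \right)} + Y} = \frac{1}{\left(-1\right) \left(-241\right) - \frac{808713823}{2}} = \frac{1}{241 - \frac{808713823}{2}} = \frac{1}{- \frac{808713341}{2}} = - \frac{2}{808713341}$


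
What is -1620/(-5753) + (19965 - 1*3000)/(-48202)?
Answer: -1773855/25209646 ≈ -0.070364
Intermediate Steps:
-1620/(-5753) + (19965 - 1*3000)/(-48202) = -1620*(-1/5753) + (19965 - 3000)*(-1/48202) = 1620/5753 + 16965*(-1/48202) = 1620/5753 - 16965/48202 = -1773855/25209646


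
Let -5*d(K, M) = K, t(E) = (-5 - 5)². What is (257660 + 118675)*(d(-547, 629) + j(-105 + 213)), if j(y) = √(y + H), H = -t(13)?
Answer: 41171049 + 752670*√2 ≈ 4.2235e+7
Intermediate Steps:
t(E) = 100 (t(E) = (-10)² = 100)
d(K, M) = -K/5
H = -100 (H = -1*100 = -100)
j(y) = √(-100 + y) (j(y) = √(y - 100) = √(-100 + y))
(257660 + 118675)*(d(-547, 629) + j(-105 + 213)) = (257660 + 118675)*(-⅕*(-547) + √(-100 + (-105 + 213))) = 376335*(547/5 + √(-100 + 108)) = 376335*(547/5 + √8) = 376335*(547/5 + 2*√2) = 41171049 + 752670*√2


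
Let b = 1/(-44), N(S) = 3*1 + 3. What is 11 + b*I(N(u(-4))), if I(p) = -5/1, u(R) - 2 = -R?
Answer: 489/44 ≈ 11.114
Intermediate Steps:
u(R) = 2 - R
N(S) = 6 (N(S) = 3 + 3 = 6)
I(p) = -5 (I(p) = -5*1 = -5)
b = -1/44 ≈ -0.022727
11 + b*I(N(u(-4))) = 11 - 1/44*(-5) = 11 + 5/44 = 489/44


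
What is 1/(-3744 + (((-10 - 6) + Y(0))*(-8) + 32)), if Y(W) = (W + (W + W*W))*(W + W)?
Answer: -1/3584 ≈ -0.00027902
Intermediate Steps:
Y(W) = 2*W*(W² + 2*W) (Y(W) = (W + (W + W²))*(2*W) = (W² + 2*W)*(2*W) = 2*W*(W² + 2*W))
1/(-3744 + (((-10 - 6) + Y(0))*(-8) + 32)) = 1/(-3744 + (((-10 - 6) + 2*0²*(2 + 0))*(-8) + 32)) = 1/(-3744 + ((-16 + 2*0*2)*(-8) + 32)) = 1/(-3744 + ((-16 + 0)*(-8) + 32)) = 1/(-3744 + (-16*(-8) + 32)) = 1/(-3744 + (128 + 32)) = 1/(-3744 + 160) = 1/(-3584) = -1/3584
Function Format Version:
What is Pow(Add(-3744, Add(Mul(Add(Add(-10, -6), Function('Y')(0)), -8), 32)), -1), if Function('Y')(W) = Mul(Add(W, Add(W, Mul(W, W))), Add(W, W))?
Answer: Rational(-1, 3584) ≈ -0.00027902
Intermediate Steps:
Function('Y')(W) = Mul(2, W, Add(Pow(W, 2), Mul(2, W))) (Function('Y')(W) = Mul(Add(W, Add(W, Pow(W, 2))), Mul(2, W)) = Mul(Add(Pow(W, 2), Mul(2, W)), Mul(2, W)) = Mul(2, W, Add(Pow(W, 2), Mul(2, W))))
Pow(Add(-3744, Add(Mul(Add(Add(-10, -6), Function('Y')(0)), -8), 32)), -1) = Pow(Add(-3744, Add(Mul(Add(Add(-10, -6), Mul(2, Pow(0, 2), Add(2, 0))), -8), 32)), -1) = Pow(Add(-3744, Add(Mul(Add(-16, Mul(2, 0, 2)), -8), 32)), -1) = Pow(Add(-3744, Add(Mul(Add(-16, 0), -8), 32)), -1) = Pow(Add(-3744, Add(Mul(-16, -8), 32)), -1) = Pow(Add(-3744, Add(128, 32)), -1) = Pow(Add(-3744, 160), -1) = Pow(-3584, -1) = Rational(-1, 3584)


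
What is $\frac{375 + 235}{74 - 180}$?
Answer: $- \frac{305}{53} \approx -5.7547$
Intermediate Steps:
$\frac{375 + 235}{74 - 180} = \frac{610}{-106} = 610 \left(- \frac{1}{106}\right) = - \frac{305}{53}$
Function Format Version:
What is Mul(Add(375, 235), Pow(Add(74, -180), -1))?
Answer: Rational(-305, 53) ≈ -5.7547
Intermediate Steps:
Mul(Add(375, 235), Pow(Add(74, -180), -1)) = Mul(610, Pow(-106, -1)) = Mul(610, Rational(-1, 106)) = Rational(-305, 53)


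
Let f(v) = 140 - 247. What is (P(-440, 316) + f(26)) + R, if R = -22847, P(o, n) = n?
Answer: -22638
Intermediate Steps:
f(v) = -107
(P(-440, 316) + f(26)) + R = (316 - 107) - 22847 = 209 - 22847 = -22638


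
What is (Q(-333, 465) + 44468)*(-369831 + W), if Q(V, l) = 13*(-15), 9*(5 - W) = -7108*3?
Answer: -48805227010/3 ≈ -1.6268e+10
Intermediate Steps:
W = 7123/3 (W = 5 - (-7108)*3/9 = 5 - ⅑*(-21324) = 5 + 7108/3 = 7123/3 ≈ 2374.3)
Q(V, l) = -195
(Q(-333, 465) + 44468)*(-369831 + W) = (-195 + 44468)*(-369831 + 7123/3) = 44273*(-1102370/3) = -48805227010/3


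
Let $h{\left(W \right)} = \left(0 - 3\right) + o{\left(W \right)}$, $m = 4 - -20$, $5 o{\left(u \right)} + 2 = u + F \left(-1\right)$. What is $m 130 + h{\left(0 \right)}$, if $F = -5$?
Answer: $\frac{15588}{5} \approx 3117.6$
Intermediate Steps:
$o{\left(u \right)} = \frac{3}{5} + \frac{u}{5}$ ($o{\left(u \right)} = - \frac{2}{5} + \frac{u - -5}{5} = - \frac{2}{5} + \frac{u + 5}{5} = - \frac{2}{5} + \frac{5 + u}{5} = - \frac{2}{5} + \left(1 + \frac{u}{5}\right) = \frac{3}{5} + \frac{u}{5}$)
$m = 24$ ($m = 4 + 20 = 24$)
$h{\left(W \right)} = - \frac{12}{5} + \frac{W}{5}$ ($h{\left(W \right)} = \left(0 - 3\right) + \left(\frac{3}{5} + \frac{W}{5}\right) = -3 + \left(\frac{3}{5} + \frac{W}{5}\right) = - \frac{12}{5} + \frac{W}{5}$)
$m 130 + h{\left(0 \right)} = 24 \cdot 130 + \left(- \frac{12}{5} + \frac{1}{5} \cdot 0\right) = 3120 + \left(- \frac{12}{5} + 0\right) = 3120 - \frac{12}{5} = \frac{15588}{5}$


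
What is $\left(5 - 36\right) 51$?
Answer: $-1581$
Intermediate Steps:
$\left(5 - 36\right) 51 = \left(-31\right) 51 = -1581$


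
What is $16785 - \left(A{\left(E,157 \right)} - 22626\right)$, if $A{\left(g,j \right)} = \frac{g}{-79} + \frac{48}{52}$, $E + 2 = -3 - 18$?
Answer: $\frac{40473850}{1027} \approx 39410.0$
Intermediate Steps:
$E = -23$ ($E = -2 - 21 = -23$)
$A{\left(g,j \right)} = \frac{12}{13} - \frac{g}{79}$ ($A{\left(g,j \right)} = g \left(- \frac{1}{79}\right) + 48 \cdot \frac{1}{52} = - \frac{g}{79} + \frac{12}{13} = \frac{12}{13} - \frac{g}{79}$)
$16785 - \left(A{\left(E,157 \right)} - 22626\right) = 16785 - \left(\left(\frac{12}{13} - - \frac{23}{79}\right) - 22626\right) = 16785 - \left(\left(\frac{12}{13} + \frac{23}{79}\right) - 22626\right) = 16785 - \left(\frac{1247}{1027} - 22626\right) = 16785 - - \frac{23235655}{1027} = 16785 + \frac{23235655}{1027} = \frac{40473850}{1027}$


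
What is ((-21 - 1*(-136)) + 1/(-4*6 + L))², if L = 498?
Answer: 2971449121/224676 ≈ 13225.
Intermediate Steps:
((-21 - 1*(-136)) + 1/(-4*6 + L))² = ((-21 - 1*(-136)) + 1/(-4*6 + 498))² = ((-21 + 136) + 1/(-24 + 498))² = (115 + 1/474)² = (54511/474)² = 2971449121/224676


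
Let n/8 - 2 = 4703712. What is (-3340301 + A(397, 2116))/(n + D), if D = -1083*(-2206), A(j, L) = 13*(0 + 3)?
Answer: -1670131/20009405 ≈ -0.083467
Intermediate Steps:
n = 37629712 (n = 16 + 8*4703712 = 16 + 37629696 = 37629712)
A(j, L) = 39 (A(j, L) = 13*3 = 39)
D = 2389098
(-3340301 + A(397, 2116))/(n + D) = (-3340301 + 39)/(37629712 + 2389098) = -3340262/40018810 = -3340262*1/40018810 = -1670131/20009405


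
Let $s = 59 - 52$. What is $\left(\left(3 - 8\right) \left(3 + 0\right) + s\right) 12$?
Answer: $-96$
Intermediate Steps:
$s = 7$ ($s = 59 - 52 = 7$)
$\left(\left(3 - 8\right) \left(3 + 0\right) + s\right) 12 = \left(\left(3 - 8\right) \left(3 + 0\right) + 7\right) 12 = \left(\left(3 - 8\right) 3 + 7\right) 12 = \left(\left(-5\right) 3 + 7\right) 12 = \left(-15 + 7\right) 12 = \left(-8\right) 12 = -96$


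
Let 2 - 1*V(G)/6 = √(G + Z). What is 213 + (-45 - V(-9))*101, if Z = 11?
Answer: -5544 + 606*√2 ≈ -4687.0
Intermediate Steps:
V(G) = 12 - 6*√(11 + G) (V(G) = 12 - 6*√(G + 11) = 12 - 6*√(11 + G))
213 + (-45 - V(-9))*101 = 213 + (-45 - (12 - 6*√(11 - 9)))*101 = 213 + (-45 - (12 - 6*√2))*101 = 213 + (-45 + (-12 + 6*√2))*101 = 213 + (-57 + 6*√2)*101 = 213 + (-5757 + 606*√2) = -5544 + 606*√2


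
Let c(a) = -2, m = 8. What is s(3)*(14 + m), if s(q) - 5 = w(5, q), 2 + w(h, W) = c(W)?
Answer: 22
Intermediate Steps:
w(h, W) = -4 (w(h, W) = -2 - 2 = -4)
s(q) = 1 (s(q) = 5 - 4 = 1)
s(3)*(14 + m) = 1*(14 + 8) = 1*22 = 22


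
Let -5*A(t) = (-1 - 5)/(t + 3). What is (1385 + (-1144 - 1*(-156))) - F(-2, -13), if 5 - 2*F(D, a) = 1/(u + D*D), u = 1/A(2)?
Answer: 38667/98 ≈ 394.56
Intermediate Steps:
A(t) = 6/(5*(3 + t)) (A(t) = -(-1 - 5)/(5*(t + 3)) = -(-6)/(5*(3 + t)) = 6/(5*(3 + t)))
u = 25/6 (u = 1/(6/(5*(3 + 2))) = 1/((6/5)/5) = 1/((6/5)*(⅕)) = 1/(6/25) = 25/6 ≈ 4.1667)
F(D, a) = 5/2 - 1/(2*(25/6 + D²)) (F(D, a) = 5/2 - 1/(2*(25/6 + D*D)) = 5/2 - 1/(2*(25/6 + D²)))
(1385 + (-1144 - 1*(-156))) - F(-2, -13) = (1385 + (-1144 - 1*(-156))) - (119 + 30*(-2)²)/(2*(25 + 6*(-2)²)) = (1385 + (-1144 + 156)) - (119 + 30*4)/(2*(25 + 6*4)) = (1385 - 988) - (119 + 120)/(2*(25 + 24)) = 397 - 239/(2*49) = 397 - 1*239/98 = 397 - 239/98 = 38667/98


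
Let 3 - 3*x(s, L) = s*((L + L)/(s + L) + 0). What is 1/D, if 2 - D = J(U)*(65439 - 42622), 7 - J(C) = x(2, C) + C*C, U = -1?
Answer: -3/250981 ≈ -1.1953e-5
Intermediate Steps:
x(s, L) = 1 - 2*L*s/(3*(L + s)) (x(s, L) = 1 - s*((L + L)/(s + L) + 0)/3 = 1 - s*((2*L)/(L + s) + 0)/3 = 1 - s*(2*L/(L + s) + 0)/3 = 1 - s*2*L/(L + s)/3 = 1 - 2*L*s/(3*(L + s)))
J(C) = 7 - C² - (2 - C/3)/(2 + C) (J(C) = 7 - ((C + 2 - ⅔*C*2)/(C + 2) + C*C) = 7 - ((C + 2 - 4*C/3)/(2 + C) + C²) = 7 - ((2 - C/3)/(2 + C) + C²) = 7 - (C² + (2 - C/3)/(2 + C)) = 7 + (-C² - (2 - C/3)/(2 + C)) = 7 - C² - (2 - C/3)/(2 + C))
D = -250981/3 (D = 2 - (-2 + (⅓)*(-1) + (2 - 1)*(7 - 1*(-1)²))/(2 - 1)*(65439 - 42622) = 2 - (-2 - ⅓ + 1*(7 - 1*1))/1*22817 = 2 - 1*(-2 - ⅓ + 1*(7 - 1))*22817 = 2 - 1*(-2 - ⅓ + 1*6)*22817 = 2 - 1*(-2 - ⅓ + 6)*22817 = 2 - 1*(11/3)*22817 = 2 - 11*22817/3 = 2 - 1*250987/3 = 2 - 250987/3 = -250981/3 ≈ -83660.)
1/D = 1/(-250981/3) = -3/250981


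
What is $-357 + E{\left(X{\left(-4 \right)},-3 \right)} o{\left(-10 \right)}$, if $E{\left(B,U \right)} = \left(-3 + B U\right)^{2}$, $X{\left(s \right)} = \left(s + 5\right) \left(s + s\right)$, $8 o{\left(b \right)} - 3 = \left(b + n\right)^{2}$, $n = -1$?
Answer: $\frac{12957}{2} \approx 6478.5$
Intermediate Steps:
$o{\left(b \right)} = \frac{3}{8} + \frac{\left(-1 + b\right)^{2}}{8}$ ($o{\left(b \right)} = \frac{3}{8} + \frac{\left(b - 1\right)^{2}}{8} = \frac{3}{8} + \frac{\left(-1 + b\right)^{2}}{8}$)
$X{\left(s \right)} = 2 s \left(5 + s\right)$ ($X{\left(s \right)} = \left(5 + s\right) 2 s = 2 s \left(5 + s\right)$)
$-357 + E{\left(X{\left(-4 \right)},-3 \right)} o{\left(-10 \right)} = -357 + \left(-3 + 2 \left(-4\right) \left(5 - 4\right) \left(-3\right)\right)^{2} \left(\frac{3}{8} + \frac{\left(-1 - 10\right)^{2}}{8}\right) = -357 + \left(-3 + 2 \left(-4\right) 1 \left(-3\right)\right)^{2} \left(\frac{3}{8} + \frac{\left(-11\right)^{2}}{8}\right) = -357 + \left(-3 - -24\right)^{2} \left(\frac{3}{8} + \frac{1}{8} \cdot 121\right) = -357 + \left(-3 + 24\right)^{2} \left(\frac{3}{8} + \frac{121}{8}\right) = -357 + 21^{2} \cdot \frac{31}{2} = -357 + 441 \cdot \frac{31}{2} = -357 + \frac{13671}{2} = \frac{12957}{2}$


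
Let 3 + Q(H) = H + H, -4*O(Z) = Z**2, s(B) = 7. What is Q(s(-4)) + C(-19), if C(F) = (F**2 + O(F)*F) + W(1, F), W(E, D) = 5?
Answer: 8367/4 ≈ 2091.8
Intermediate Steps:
O(Z) = -Z**2/4
Q(H) = -3 + 2*H (Q(H) = -3 + (H + H) = -3 + 2*H)
C(F) = 5 + F**2 - F**3/4 (C(F) = (F**2 + (-F**2/4)*F) + 5 = (F**2 - F**3/4) + 5 = 5 + F**2 - F**3/4)
Q(s(-4)) + C(-19) = (-3 + 2*7) + (5 + (-19)**2 - 1/4*(-19)**3) = (-3 + 14) + (5 + 361 - 1/4*(-6859)) = 11 + (5 + 361 + 6859/4) = 11 + 8323/4 = 8367/4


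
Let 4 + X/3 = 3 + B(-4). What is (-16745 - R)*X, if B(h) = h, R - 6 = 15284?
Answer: 480525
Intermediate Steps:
R = 15290 (R = 6 + 15284 = 15290)
X = -15 (X = -12 + 3*(3 - 4) = -12 + 3*(-1) = -12 - 3 = -15)
(-16745 - R)*X = (-16745 - 1*15290)*(-15) = (-16745 - 15290)*(-15) = -32035*(-15) = 480525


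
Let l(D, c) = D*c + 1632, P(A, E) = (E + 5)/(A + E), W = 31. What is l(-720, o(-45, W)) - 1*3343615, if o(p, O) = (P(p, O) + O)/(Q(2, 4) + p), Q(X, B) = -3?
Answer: -23390896/7 ≈ -3.3416e+6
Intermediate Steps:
P(A, E) = (5 + E)/(A + E)
o(p, O) = (O + (5 + O)/(O + p))/(-3 + p) (o(p, O) = ((5 + O)/(p + O) + O)/(-3 + p) = ((5 + O)/(O + p) + O)/(-3 + p) = (O + (5 + O)/(O + p))/(-3 + p))
l(D, c) = 1632 + D*c
l(-720, o(-45, W)) - 1*3343615 = (1632 - 720*(5 + 31 + 31*(31 - 45))/((-3 - 45)*(31 - 45))) - 1*3343615 = (1632 - 720*(5 + 31 + 31*(-14))/((-48)*(-14))) - 3343615 = (1632 - (-15)*(-1)*(5 + 31 - 434)/14) - 3343615 = (1632 - (-15)*(-1)*(-398)/14) - 3343615 = (1632 - 720*(-199/336)) - 3343615 = (1632 + 2985/7) - 3343615 = 14409/7 - 3343615 = -23390896/7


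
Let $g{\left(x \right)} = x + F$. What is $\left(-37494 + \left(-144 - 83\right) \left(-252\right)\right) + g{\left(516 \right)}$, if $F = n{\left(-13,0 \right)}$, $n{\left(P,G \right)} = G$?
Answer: $20226$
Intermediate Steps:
$F = 0$
$g{\left(x \right)} = x$ ($g{\left(x \right)} = x + 0 = x$)
$\left(-37494 + \left(-144 - 83\right) \left(-252\right)\right) + g{\left(516 \right)} = \left(-37494 + \left(-144 - 83\right) \left(-252\right)\right) + 516 = \left(-37494 - -57204\right) + 516 = \left(-37494 + 57204\right) + 516 = 19710 + 516 = 20226$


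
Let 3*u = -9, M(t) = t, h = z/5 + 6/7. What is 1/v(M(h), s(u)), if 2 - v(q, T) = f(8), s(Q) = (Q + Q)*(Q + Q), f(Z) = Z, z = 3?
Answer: -1/6 ≈ -0.16667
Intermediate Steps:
h = 51/35 (h = 3/5 + 6/7 = 51/35 ≈ 1.4571)
u = -3 (u = (1/3)*(-9) = -3)
s(Q) = 4*Q**2 (s(Q) = (2*Q)*(2*Q) = 4*Q**2)
v(q, T) = -6 (v(q, T) = 2 - 1*8 = 2 - 8 = -6)
1/v(M(h), s(u)) = 1/(-6) = -1/6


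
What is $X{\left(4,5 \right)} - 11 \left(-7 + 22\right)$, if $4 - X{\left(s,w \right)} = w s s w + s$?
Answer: $-565$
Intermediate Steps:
$X{\left(s,w \right)} = 4 - s - s^{2} w^{2}$ ($X{\left(s,w \right)} = 4 - \left(w s s w + s\right) = 4 - \left(s w s w + s\right) = 4 - \left(w s^{2} w + s\right) = 4 - \left(s^{2} w^{2} + s\right) = 4 - \left(s + s^{2} w^{2}\right) = 4 - s - s^{2} w^{2}$)
$X{\left(4,5 \right)} - 11 \left(-7 + 22\right) = \left(4 - 4 - 4^{2} \cdot 5^{2}\right) - 11 \left(-7 + 22\right) = \left(4 - 4 - 16 \cdot 25\right) - 165 = \left(4 - 4 - 400\right) - 165 = -400 - 165 = -565$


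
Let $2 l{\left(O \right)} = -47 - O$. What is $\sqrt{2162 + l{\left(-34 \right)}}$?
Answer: $\frac{3 \sqrt{958}}{2} \approx 46.427$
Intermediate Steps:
$l{\left(O \right)} = - \frac{47}{2} - \frac{O}{2}$ ($l{\left(O \right)} = \frac{-47 - O}{2} = - \frac{47}{2} - \frac{O}{2}$)
$\sqrt{2162 + l{\left(-34 \right)}} = \sqrt{2162 - \frac{13}{2}} = \sqrt{\frac{4311}{2}} = \frac{3 \sqrt{958}}{2}$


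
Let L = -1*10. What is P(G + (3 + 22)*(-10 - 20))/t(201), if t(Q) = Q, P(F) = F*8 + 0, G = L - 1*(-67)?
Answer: -1848/67 ≈ -27.582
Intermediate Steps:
L = -10
G = 57 (G = -10 - 1*(-67) = -10 + 67 = 57)
P(F) = 8*F (P(F) = 8*F + 0 = 8*F)
P(G + (3 + 22)*(-10 - 20))/t(201) = (8*(57 + (3 + 22)*(-10 - 20)))/201 = (8*(57 + 25*(-30)))*(1/201) = (8*(57 - 750))*(1/201) = (8*(-693))*(1/201) = -5544*1/201 = -1848/67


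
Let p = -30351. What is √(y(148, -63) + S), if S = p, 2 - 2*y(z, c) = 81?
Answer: I*√121562/2 ≈ 174.33*I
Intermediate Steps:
y(z, c) = -79/2 (y(z, c) = 1 - ½*81 = 1 - 81/2 = -79/2)
S = -30351
√(y(148, -63) + S) = √(-79/2 - 30351) = √(-60781/2) = I*√121562/2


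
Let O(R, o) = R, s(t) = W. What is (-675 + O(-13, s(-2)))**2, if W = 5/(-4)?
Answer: 473344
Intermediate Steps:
W = -5/4 (W = 5*(-1/4) = -5/4 ≈ -1.2500)
s(t) = -5/4
(-675 + O(-13, s(-2)))**2 = (-675 - 13)**2 = (-688)**2 = 473344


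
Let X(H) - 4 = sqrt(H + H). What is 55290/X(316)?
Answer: -27645/77 + 27645*sqrt(158)/154 ≈ 1897.4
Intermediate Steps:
X(H) = 4 + sqrt(2)*sqrt(H) (X(H) = 4 + sqrt(H + H) = 4 + sqrt(2*H) = 4 + sqrt(2)*sqrt(H))
55290/X(316) = 55290/(4 + sqrt(2)*sqrt(316)) = 55290/(4 + sqrt(2)*(2*sqrt(79))) = 55290/(4 + 2*sqrt(158))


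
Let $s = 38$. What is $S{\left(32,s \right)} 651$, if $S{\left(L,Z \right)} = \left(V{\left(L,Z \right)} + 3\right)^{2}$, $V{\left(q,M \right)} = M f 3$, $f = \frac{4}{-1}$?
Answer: $133591059$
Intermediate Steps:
$f = -4$ ($f = 4 \left(-1\right) = -4$)
$V{\left(q,M \right)} = - 12 M$ ($V{\left(q,M \right)} = M \left(-4\right) 3 = - 4 M 3 = - 12 M$)
$S{\left(L,Z \right)} = \left(3 - 12 Z\right)^{2}$ ($S{\left(L,Z \right)} = \left(- 12 Z + 3\right)^{2} = \left(3 - 12 Z\right)^{2}$)
$S{\left(32,s \right)} 651 = 9 \left(1 - 152\right)^{2} \cdot 651 = 9 \left(-151\right)^{2} \cdot 651 = 9 \cdot 22801 \cdot 651 = 205209 \cdot 651 = 133591059$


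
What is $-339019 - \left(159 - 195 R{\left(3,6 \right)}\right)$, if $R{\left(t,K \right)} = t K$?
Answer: $-335668$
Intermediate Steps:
$R{\left(t,K \right)} = K t$
$-339019 - \left(159 - 195 R{\left(3,6 \right)}\right) = -339019 - \left(159 - 195 \cdot 6 \cdot 3\right) = -339019 - \left(159 - 3510\right) = -339019 - -3351 = -339019 + 3351 = -335668$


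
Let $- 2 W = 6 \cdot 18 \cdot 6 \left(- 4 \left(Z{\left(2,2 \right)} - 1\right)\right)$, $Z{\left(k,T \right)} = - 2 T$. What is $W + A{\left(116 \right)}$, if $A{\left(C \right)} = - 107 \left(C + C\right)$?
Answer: $-31304$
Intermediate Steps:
$A{\left(C \right)} = - 214 C$ ($A{\left(C \right)} = - 107 \cdot 2 C = - 214 C$)
$W = -6480$ ($W = - \frac{6 \cdot 18 \cdot 6 \left(- 4 \left(\left(-2\right) 2 - 1\right)\right)}{2} = - \frac{108 \cdot 6 \left(- 4 \left(-4 - 1\right)\right)}{2} = - \frac{108 \cdot 6 \left(\left(-4\right) \left(-5\right)\right)}{2} = - \frac{108 \cdot 6 \cdot 20}{2} = - \frac{108 \cdot 120}{2} = \left(- \frac{1}{2}\right) 12960 = -6480$)
$W + A{\left(116 \right)} = -6480 - 24824 = -31304$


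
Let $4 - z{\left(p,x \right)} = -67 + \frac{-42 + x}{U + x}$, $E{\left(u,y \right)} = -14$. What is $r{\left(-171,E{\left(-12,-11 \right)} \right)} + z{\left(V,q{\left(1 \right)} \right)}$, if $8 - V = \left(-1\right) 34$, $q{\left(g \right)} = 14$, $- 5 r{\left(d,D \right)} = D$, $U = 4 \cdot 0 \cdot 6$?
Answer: $\frac{379}{5} \approx 75.8$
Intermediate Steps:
$U = 0$ ($U = 0 \cdot 6 = 0$)
$r{\left(d,D \right)} = - \frac{D}{5}$
$V = 42$ ($V = 8 - \left(-1\right) 34 = 8 - -34 = 8 + 34 = 42$)
$z{\left(p,x \right)} = 71 - \frac{-42 + x}{x}$ ($z{\left(p,x \right)} = 4 - \left(-67 + \frac{-42 + x}{0 + x}\right) = 4 - \left(-67 + \frac{-42 + x}{x}\right) = 4 + \left(67 - \frac{-42 + x}{x}\right) = 71 - \frac{-42 + x}{x}$)
$r{\left(-171,E{\left(-12,-11 \right)} \right)} + z{\left(V,q{\left(1 \right)} \right)} = \left(- \frac{1}{5}\right) \left(-14\right) + \left(70 + \frac{42}{14}\right) = \frac{14}{5} + \left(70 + 42 \cdot \frac{1}{14}\right) = \frac{14}{5} + \left(70 + 3\right) = \frac{14}{5} + 73 = \frac{379}{5}$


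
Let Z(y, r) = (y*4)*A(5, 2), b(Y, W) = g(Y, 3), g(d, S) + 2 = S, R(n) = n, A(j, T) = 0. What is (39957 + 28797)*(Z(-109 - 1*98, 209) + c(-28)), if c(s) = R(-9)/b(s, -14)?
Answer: -618786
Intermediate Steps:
g(d, S) = -2 + S
b(Y, W) = 1 (b(Y, W) = -2 + 3 = 1)
Z(y, r) = 0 (Z(y, r) = (y*4)*0 = (4*y)*0 = 0)
c(s) = -9 (c(s) = -9/1 = -9*1 = -9)
(39957 + 28797)*(Z(-109 - 1*98, 209) + c(-28)) = (39957 + 28797)*(0 - 9) = 68754*(-9) = -618786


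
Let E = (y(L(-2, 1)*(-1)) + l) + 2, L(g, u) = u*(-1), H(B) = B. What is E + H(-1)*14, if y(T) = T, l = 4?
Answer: -7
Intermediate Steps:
L(g, u) = -u
E = 7 (E = (-1*1*(-1) + 4) + 2 = (-1*(-1) + 4) + 2 = (1 + 4) + 2 = 5 + 2 = 7)
E + H(-1)*14 = 7 - 1*14 = 7 - 14 = -7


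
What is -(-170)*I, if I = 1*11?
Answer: 1870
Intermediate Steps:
I = 11
-(-170)*I = -(-170)*11 = -170*(-11) = 1870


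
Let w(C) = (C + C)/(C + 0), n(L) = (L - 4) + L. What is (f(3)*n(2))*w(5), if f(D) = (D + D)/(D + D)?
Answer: 0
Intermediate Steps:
f(D) = 1 (f(D) = (2*D)/((2*D)) = (2*D)*(1/(2*D)) = 1)
n(L) = -4 + 2*L (n(L) = (-4 + L) + L = -4 + 2*L)
w(C) = 2 (w(C) = (2*C)/C = 2)
(f(3)*n(2))*w(5) = (1*(-4 + 2*2))*2 = (1*(-4 + 4))*2 = (1*0)*2 = 0*2 = 0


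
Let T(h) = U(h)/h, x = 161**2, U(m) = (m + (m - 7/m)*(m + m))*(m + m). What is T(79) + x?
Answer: 51015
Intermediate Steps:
U(m) = 2*m*(m + 2*m*(m - 7/m)) (U(m) = (m + (m - 7/m)*(2*m))*(2*m) = (m + 2*m*(m - 7/m))*(2*m) = 2*m*(m + 2*m*(m - 7/m)))
x = 25921
T(h) = -28 + 2*h + 4*h**2 (T(h) = (2*h*(-14 + h + 2*h**2))/h = -28 + 2*h + 4*h**2)
T(79) + x = (-28 + 2*79 + 4*79**2) + 25921 = (-28 + 158 + 4*6241) + 25921 = (-28 + 158 + 24964) + 25921 = 25094 + 25921 = 51015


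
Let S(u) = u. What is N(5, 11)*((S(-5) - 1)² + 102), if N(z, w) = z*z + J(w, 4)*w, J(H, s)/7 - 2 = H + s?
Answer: 184092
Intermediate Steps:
J(H, s) = 14 + 7*H + 7*s (J(H, s) = 14 + 7*(H + s) = 14 + (7*H + 7*s) = 14 + 7*H + 7*s)
N(z, w) = z² + w*(42 + 7*w) (N(z, w) = z*z + (14 + 7*w + 7*4)*w = z² + (14 + 7*w + 28)*w = z² + (42 + 7*w)*w = z² + w*(42 + 7*w))
N(5, 11)*((S(-5) - 1)² + 102) = (5² + 7*11*(6 + 11))*((-5 - 1)² + 102) = (25 + 7*11*17)*((-6)² + 102) = (25 + 1309)*(36 + 102) = 1334*138 = 184092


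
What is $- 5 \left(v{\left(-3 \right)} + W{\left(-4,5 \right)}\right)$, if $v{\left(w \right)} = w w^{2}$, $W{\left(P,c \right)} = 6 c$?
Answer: $-15$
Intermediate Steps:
$v{\left(w \right)} = w^{3}$
$- 5 \left(v{\left(-3 \right)} + W{\left(-4,5 \right)}\right) = - 5 \left(\left(-3\right)^{3} + 6 \cdot 5\right) = - 5 \left(-27 + 30\right) = \left(-5\right) 3 = -15$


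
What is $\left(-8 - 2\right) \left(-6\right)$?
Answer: $60$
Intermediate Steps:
$\left(-8 - 2\right) \left(-6\right) = \left(-10\right) \left(-6\right) = 60$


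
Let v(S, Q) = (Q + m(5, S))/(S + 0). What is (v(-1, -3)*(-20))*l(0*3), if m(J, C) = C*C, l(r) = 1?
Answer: -40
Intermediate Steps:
m(J, C) = C**2
v(S, Q) = (Q + S**2)/S (v(S, Q) = (Q + S**2)/(S + 0) = (Q + S**2)/S)
(v(-1, -3)*(-20))*l(0*3) = ((-1 - 3/(-1))*(-20))*1 = ((-1 - 3*(-1))*(-20))*1 = ((-1 + 3)*(-20))*1 = (2*(-20))*1 = -40*1 = -40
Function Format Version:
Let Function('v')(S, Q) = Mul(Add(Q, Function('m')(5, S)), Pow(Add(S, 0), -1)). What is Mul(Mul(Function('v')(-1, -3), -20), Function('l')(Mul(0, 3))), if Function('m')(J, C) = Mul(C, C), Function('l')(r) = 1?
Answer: -40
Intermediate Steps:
Function('m')(J, C) = Pow(C, 2)
Function('v')(S, Q) = Mul(Pow(S, -1), Add(Q, Pow(S, 2))) (Function('v')(S, Q) = Mul(Add(Q, Pow(S, 2)), Pow(Add(S, 0), -1)) = Mul(Add(Q, Pow(S, 2)), Pow(S, -1)) = Mul(Pow(S, -1), Add(Q, Pow(S, 2))))
Mul(Mul(Function('v')(-1, -3), -20), Function('l')(Mul(0, 3))) = Mul(Mul(Add(-1, Mul(-3, Pow(-1, -1))), -20), 1) = Mul(Mul(Add(-1, Mul(-3, -1)), -20), 1) = Mul(Mul(Add(-1, 3), -20), 1) = Mul(Mul(2, -20), 1) = Mul(-40, 1) = -40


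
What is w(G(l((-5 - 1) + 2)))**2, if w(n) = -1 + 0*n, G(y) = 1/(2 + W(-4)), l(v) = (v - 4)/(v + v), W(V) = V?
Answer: 1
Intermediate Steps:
l(v) = (-4 + v)/(2*v) (l(v) = (-4 + v)/((2*v)) = (-4 + v)*(1/(2*v)) = (-4 + v)/(2*v))
G(y) = -1/2 (G(y) = 1/(2 - 4) = 1/(-2) = -1/2)
w(n) = -1 (w(n) = -1 + 0 = -1)
w(G(l((-5 - 1) + 2)))**2 = (-1)**2 = 1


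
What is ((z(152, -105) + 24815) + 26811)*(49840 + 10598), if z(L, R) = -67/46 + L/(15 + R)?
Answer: 1076393819557/345 ≈ 3.1200e+9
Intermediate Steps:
z(L, R) = -67/46 + L/(15 + R) (z(L, R) = -67*1/46 + L/(15 + R) = -67/46 + L/(15 + R))
((z(152, -105) + 24815) + 26811)*(49840 + 10598) = (((-1005 - 67*(-105) + 46*152)/(46*(15 - 105)) + 24815) + 26811)*(49840 + 10598) = (((1/46)*(-1005 + 7035 + 6992)/(-90) + 24815) + 26811)*60438 = (((1/46)*(-1/90)*13022 + 24815) + 26811)*60438 = ((-6511/2070 + 24815) + 26811)*60438 = (51360539/2070 + 26811)*60438 = (106859309/2070)*60438 = 1076393819557/345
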